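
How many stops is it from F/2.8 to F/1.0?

3 stops

f/2.8 → f/2 → f/1.4 → f/1.0 — count the steps: 3 stops.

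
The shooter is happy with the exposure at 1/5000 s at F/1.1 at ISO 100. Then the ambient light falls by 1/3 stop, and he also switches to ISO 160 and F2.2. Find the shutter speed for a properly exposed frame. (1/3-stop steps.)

Scene light: 1/3 stop darker.
ISO: 100 → 125 → 160 — 2/3 stop higher (brighter).
Aperture: f/1.1 → f/1.2 → f/1.4 → f/1.6 → f/1.8 → f/2 → f/2.2 — 2 stops stopped down (darker).
Net so far: 1 2/3 stops darker. Shutter speed: 1/5000 → 1/4000 → 1/3200 → 1/2500 → 1/2000 → 1/1600.

1/1600s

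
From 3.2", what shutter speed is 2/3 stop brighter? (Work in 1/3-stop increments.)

5 s

Shutter speed: 3.2 → 4 → 5 — 2/3 stop longer (brighter).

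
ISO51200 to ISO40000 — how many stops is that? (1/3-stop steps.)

1/3 stop

51200 → 40000 — count the steps: 1 third-stops = 1/3 stop.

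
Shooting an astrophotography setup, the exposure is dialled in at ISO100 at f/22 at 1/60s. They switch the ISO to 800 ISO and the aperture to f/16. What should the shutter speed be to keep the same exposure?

1/1000s

ISO: 100 → 200 → 400 → 800 — 3 stops higher (brighter).
Aperture: f/22 → f/16 — 1 stop wider (brighter).
Net change so far: 4 stops brighter. Offset with the shutter speed: 1/60 → 1/125 → 1/250 → 1/500 → 1/1000.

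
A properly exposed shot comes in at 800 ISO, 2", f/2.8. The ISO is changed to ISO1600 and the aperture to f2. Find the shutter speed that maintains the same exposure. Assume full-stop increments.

1/2s

ISO: 800 → 1600 — 1 stop higher (brighter).
Aperture: f/2.8 → f/2 — 1 stop wider (brighter).
Net change so far: 2 stops brighter. Offset with the shutter speed: 2 → 1 → 1/2.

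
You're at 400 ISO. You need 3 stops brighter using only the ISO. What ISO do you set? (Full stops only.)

ISO: 400 → 800 → 1600 → 3200 — 3 stops higher (brighter).

ISO 3200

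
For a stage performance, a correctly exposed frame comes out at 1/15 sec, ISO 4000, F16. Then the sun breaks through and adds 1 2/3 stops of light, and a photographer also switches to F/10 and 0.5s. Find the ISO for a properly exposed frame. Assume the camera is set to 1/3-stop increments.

ISO 64

Scene light: 1 2/3 stops brighter.
Aperture: f/16 → f/14 → f/13 → f/11 → f/10 — 1 1/3 stops wider (brighter).
Shutter speed: 1/15 → 1/13 → 1/10 → 1/8 → 1/6 → 1/5 → 1/4 → 0.3 → 0.4 → 0.5 — 3 stops longer (brighter).
Net so far: 6 stops brighter. ISO: 4000 → 3200 → 2500 → 2000 → 1600 → 1250 → 1000 → 800 → 640 → 500 → 400 → 320 → 250 → 200 → 160 → 125 → 100 → 80 → 64.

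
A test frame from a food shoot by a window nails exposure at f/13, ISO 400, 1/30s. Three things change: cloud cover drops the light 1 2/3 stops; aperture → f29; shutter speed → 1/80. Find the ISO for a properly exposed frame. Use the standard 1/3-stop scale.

ISO 16000

Scene light: 1 2/3 stops darker.
Aperture: f/13 → f/14 → f/16 → f/18 → f/20 → f/22 → f/25 → f/29 — 2 1/3 stops stopped down (darker).
Shutter speed: 1/30 → 1/40 → 1/50 → 1/60 → 1/80 — 1 1/3 stops faster (darker).
Net so far: 5 1/3 stops darker. ISO: 400 → 500 → 640 → 800 → 1000 → 1250 → 1600 → 2000 → 2500 → 3200 → 4000 → 5000 → 6400 → 8000 → 10000 → 12800 → 16000.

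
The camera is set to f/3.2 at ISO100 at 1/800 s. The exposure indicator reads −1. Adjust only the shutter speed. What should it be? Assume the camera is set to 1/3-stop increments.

1/400s

Underexposed by 1 stop → need 1 stop brighter.
Shutter speed: 1/800 → 1/640 → 1/500 → 1/400.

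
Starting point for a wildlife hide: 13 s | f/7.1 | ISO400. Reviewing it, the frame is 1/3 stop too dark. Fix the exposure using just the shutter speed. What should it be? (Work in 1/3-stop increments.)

15 s

Underexposed by 1/3 stop → need 1/3 stop brighter.
Shutter speed: 13 → 15.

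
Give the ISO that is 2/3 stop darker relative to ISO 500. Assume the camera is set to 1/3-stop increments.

ISO 320

ISO: 500 → 400 → 320 — 2/3 stop lower (darker).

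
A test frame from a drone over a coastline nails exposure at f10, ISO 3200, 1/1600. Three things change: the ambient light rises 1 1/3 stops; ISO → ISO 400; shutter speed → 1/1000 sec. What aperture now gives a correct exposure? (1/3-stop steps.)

Scene light: 1 1/3 stops brighter.
ISO: 3200 → 2500 → 2000 → 1600 → 1250 → 1000 → 800 → 640 → 500 → 400 — 3 stops dropped (darker).
Shutter speed: 1/1600 → 1/1250 → 1/1000 — 2/3 stop longer (brighter).
Net so far: 1 stop darker. Aperture: f/10 → f/9 → f/8 → f/7.1.

f/7.1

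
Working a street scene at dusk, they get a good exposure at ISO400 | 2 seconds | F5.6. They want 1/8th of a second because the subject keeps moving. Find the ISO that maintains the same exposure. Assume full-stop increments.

Shutter speed: 2 → 1 → 1/2 → 1/4 → 1/8 — 4 stops shorter (darker).
Need 4 stops brighter from the ISO: 400 → 800 → 1600 → 3200 → 6400.

ISO 6400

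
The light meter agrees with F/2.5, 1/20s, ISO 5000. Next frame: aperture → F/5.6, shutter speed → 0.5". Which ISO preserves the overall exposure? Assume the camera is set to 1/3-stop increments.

ISO 2500

Aperture: f/2.5 → f/2.8 → f/3.2 → f/3.5 → f/4 → f/4.5 → f/5 → f/5.6 — 2 1/3 stops narrower (darker).
Shutter speed: 1/20 → 1/15 → 1/13 → 1/10 → 1/8 → 1/6 → 1/5 → 1/4 → 0.3 → 0.4 → 0.5 — 3 1/3 stops longer (brighter).
Net change so far: 1 stop brighter. Offset with the ISO: 5000 → 4000 → 3200 → 2500.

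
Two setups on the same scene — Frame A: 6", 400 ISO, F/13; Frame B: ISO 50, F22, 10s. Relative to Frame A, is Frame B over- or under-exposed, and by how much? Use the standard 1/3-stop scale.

4 stops darker

Aperture: f/13 → f/14 → f/16 → f/18 → f/20 → f/22 — 1 2/3 stops smaller aperture (darker).
Shutter speed: 6 → 8 → 10 — 2/3 stop longer (brighter).
ISO: 400 → 320 → 250 → 200 → 160 → 125 → 100 → 80 → 64 → 50 — 3 stops lower (darker).
Net: −1 2/3 +2/3 −3 = −4 stops.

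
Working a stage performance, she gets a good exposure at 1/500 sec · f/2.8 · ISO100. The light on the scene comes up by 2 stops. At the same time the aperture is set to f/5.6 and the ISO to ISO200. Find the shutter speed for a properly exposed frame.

1/1000s

Scene light: 2 stops brighter.
Aperture: f/2.8 → f/4 → f/5.6 — 2 stops smaller aperture (darker).
ISO: 100 → 200 — 1 stop higher (brighter).
Net so far: 1 stop brighter. Shutter speed: 1/500 → 1/1000.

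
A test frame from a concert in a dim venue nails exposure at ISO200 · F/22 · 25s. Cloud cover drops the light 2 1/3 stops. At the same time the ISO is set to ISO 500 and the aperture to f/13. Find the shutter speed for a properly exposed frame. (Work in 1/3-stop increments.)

Scene light: 2 1/3 stops darker.
ISO: 200 → 250 → 320 → 400 → 500 — 1 1/3 stops raised (brighter).
Aperture: f/22 → f/20 → f/18 → f/16 → f/14 → f/13 — 1 2/3 stops larger aperture (brighter).
Net so far: 2/3 stop brighter. Shutter speed: 25 → 20 → 15.

15 s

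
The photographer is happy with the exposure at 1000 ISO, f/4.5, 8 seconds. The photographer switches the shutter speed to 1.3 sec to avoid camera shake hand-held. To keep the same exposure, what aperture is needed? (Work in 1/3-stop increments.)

f/1.8

Shutter speed: 8 → 6 → 5 → 4 → 3.2 → 2.5 → 2 → 1.6 → 1.3 — 2 2/3 stops faster (darker).
Need 2 2/3 stops brighter from the aperture: f/4.5 → f/4 → f/3.5 → f/3.2 → f/2.8 → f/2.5 → f/2.2 → f/2 → f/1.8.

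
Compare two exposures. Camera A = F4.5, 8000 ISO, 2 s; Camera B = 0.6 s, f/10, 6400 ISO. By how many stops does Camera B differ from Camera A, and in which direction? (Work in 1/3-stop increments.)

Aperture: f/4.5 → f/5 → f/5.6 → f/6.3 → f/7.1 → f/8 → f/9 → f/10 — 2 1/3 stops stopped down (darker).
Shutter speed: 2 → 1.6 → 1.3 → 1 → 0.8 → 0.6 — 1 2/3 stops faster (darker).
ISO: 8000 → 6400 — 1/3 stop lower (darker).
Net: −2 1/3 −1 2/3 −1/3 = −4 1/3 stops.

4 1/3 stops darker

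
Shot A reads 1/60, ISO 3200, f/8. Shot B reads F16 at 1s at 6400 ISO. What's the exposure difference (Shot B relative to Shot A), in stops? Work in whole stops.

Aperture: f/8 → f/11 → f/16 — 2 stops stopped down (darker).
Shutter speed: 1/60 → 1/30 → 1/15 → 1/8 → 1/4 → 1/2 → 1 — 6 stops slower (brighter).
ISO: 3200 → 6400 — 1 stop raised (brighter).
Net: −2 +6 +1 = +5 stops.

5 stops brighter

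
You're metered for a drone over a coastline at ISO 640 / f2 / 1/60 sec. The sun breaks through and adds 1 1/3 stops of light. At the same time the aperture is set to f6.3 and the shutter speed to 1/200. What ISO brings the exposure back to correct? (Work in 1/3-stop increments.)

ISO 8000

Scene light: 1 1/3 stops brighter.
Aperture: f/2 → f/2.2 → f/2.5 → f/2.8 → f/3.2 → f/3.5 → f/4 → f/4.5 → f/5 → f/5.6 → f/6.3 — 3 1/3 stops stopped down (darker).
Shutter speed: 1/60 → 1/80 → 1/100 → 1/125 → 1/160 → 1/200 — 1 2/3 stops shorter (darker).
Net so far: 3 2/3 stops darker. ISO: 640 → 800 → 1000 → 1250 → 1600 → 2000 → 2500 → 3200 → 4000 → 5000 → 6400 → 8000.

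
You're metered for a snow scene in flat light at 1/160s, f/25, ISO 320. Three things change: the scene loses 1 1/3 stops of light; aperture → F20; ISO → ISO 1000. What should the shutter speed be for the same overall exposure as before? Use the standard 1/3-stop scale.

1/320s

Scene light: 1 1/3 stops darker.
Aperture: f/25 → f/22 → f/20 — 2/3 stop wider (brighter).
ISO: 320 → 400 → 500 → 640 → 800 → 1000 — 1 2/3 stops raised (brighter).
Net so far: 1 stop brighter. Shutter speed: 1/160 → 1/200 → 1/250 → 1/320.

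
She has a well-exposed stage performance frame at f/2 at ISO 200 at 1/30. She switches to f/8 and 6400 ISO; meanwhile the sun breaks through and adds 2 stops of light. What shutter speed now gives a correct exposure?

Scene light: 2 stops brighter.
Aperture: f/2 → f/2.8 → f/4 → f/5.6 → f/8 — 4 stops narrower (darker).
ISO: 200 → 400 → 800 → 1600 → 3200 → 6400 — 5 stops raised (brighter).
Net so far: 3 stops brighter. Shutter speed: 1/30 → 1/60 → 1/125 → 1/250.

1/250s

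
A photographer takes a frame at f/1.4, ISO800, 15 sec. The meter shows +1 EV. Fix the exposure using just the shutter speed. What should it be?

Overexposed by 1 stop → need 1 stop darker.
Shutter speed: 15 → 8.

8 s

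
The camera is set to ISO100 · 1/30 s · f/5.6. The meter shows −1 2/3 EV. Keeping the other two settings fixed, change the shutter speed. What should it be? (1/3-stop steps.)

Underexposed by 1 2/3 stops → need 1 2/3 stops brighter.
Shutter speed: 1/30 → 1/25 → 1/20 → 1/15 → 1/13 → 1/10.

1/10s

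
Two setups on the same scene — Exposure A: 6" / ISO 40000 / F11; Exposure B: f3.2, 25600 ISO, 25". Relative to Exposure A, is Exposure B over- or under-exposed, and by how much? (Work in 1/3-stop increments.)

Aperture: f/11 → f/10 → f/9 → f/8 → f/7.1 → f/6.3 → f/5.6 → f/5 → f/4.5 → f/4 → f/3.5 → f/3.2 — 3 2/3 stops opened up (brighter).
Shutter speed: 6 → 8 → 10 → 13 → 15 → 20 → 25 — 2 stops longer (brighter).
ISO: 40000 → 32000 → 25600 — 2/3 stop dropped (darker).
Net: +3 2/3 +2 −2/3 = +5 stops.

5 stops brighter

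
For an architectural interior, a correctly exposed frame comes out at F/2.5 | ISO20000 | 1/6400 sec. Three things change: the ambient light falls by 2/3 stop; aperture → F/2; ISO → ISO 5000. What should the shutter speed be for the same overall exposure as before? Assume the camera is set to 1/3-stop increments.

1/1600s

Scene light: 2/3 stop darker.
Aperture: f/2.5 → f/2.2 → f/2 — 2/3 stop opened up (brighter).
ISO: 20000 → 16000 → 12800 → 10000 → 8000 → 6400 → 5000 — 2 stops dropped (darker).
Net so far: 2 stops darker. Shutter speed: 1/6400 → 1/5000 → 1/4000 → 1/3200 → 1/2500 → 1/2000 → 1/1600.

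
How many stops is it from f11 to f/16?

1 stop

f/11 → f/16 — count the steps: 1 stop.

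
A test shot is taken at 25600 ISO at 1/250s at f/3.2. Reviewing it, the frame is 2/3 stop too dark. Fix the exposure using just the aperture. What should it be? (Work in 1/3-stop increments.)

Underexposed by 2/3 stop → need 2/3 stop brighter.
Aperture: f/3.2 → f/2.8 → f/2.5.

f/2.5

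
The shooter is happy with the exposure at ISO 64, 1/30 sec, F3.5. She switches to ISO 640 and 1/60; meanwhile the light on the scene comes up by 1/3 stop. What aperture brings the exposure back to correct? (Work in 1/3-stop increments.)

Scene light: 1/3 stop brighter.
ISO: 64 → 80 → 100 → 125 → 160 → 200 → 250 → 320 → 400 → 500 → 640 — 3 1/3 stops raised (brighter).
Shutter speed: 1/30 → 1/40 → 1/50 → 1/60 — 1 stop faster (darker).
Net so far: 2 2/3 stops brighter. Aperture: f/3.5 → f/4 → f/4.5 → f/5 → f/5.6 → f/6.3 → f/7.1 → f/8 → f/9.

f/9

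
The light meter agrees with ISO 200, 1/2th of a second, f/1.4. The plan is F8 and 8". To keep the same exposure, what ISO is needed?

ISO 400

Aperture: f/1.4 → f/2 → f/2.8 → f/4 → f/5.6 → f/8 — 5 stops smaller aperture (darker).
Shutter speed: 1/2 → 1 → 2 → 4 → 8 — 4 stops slower (brighter).
Net change so far: 1 stop darker. Offset with the ISO: 200 → 400.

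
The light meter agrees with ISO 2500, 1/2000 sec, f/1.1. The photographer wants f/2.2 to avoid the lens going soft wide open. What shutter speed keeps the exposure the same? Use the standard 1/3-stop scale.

1/500s

Aperture: f/1.1 → f/1.2 → f/1.4 → f/1.6 → f/1.8 → f/2 → f/2.2 — 2 stops narrower (darker).
Need 2 stops brighter from the shutter speed: 1/2000 → 1/1600 → 1/1250 → 1/1000 → 1/800 → 1/640 → 1/500.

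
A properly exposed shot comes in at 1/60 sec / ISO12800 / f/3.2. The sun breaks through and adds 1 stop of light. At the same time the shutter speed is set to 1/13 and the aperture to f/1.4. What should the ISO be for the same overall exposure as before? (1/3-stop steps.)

Scene light: 1 stop brighter.
Shutter speed: 1/60 → 1/50 → 1/40 → 1/30 → 1/25 → 1/20 → 1/15 → 1/13 — 2 1/3 stops slower (brighter).
Aperture: f/3.2 → f/2.8 → f/2.5 → f/2.2 → f/2 → f/1.8 → f/1.6 → f/1.4 — 2 1/3 stops wider (brighter).
Net so far: 5 2/3 stops brighter. ISO: 12800 → 10000 → 8000 → 6400 → 5000 → 4000 → 3200 → 2500 → 2000 → 1600 → 1250 → 1000 → 800 → 640 → 500 → 400 → 320 → 250.

ISO 250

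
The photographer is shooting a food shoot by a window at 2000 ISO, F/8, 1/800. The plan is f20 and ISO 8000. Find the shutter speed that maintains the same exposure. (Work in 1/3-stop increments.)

1/500s

Aperture: f/8 → f/9 → f/10 → f/11 → f/13 → f/14 → f/16 → f/18 → f/20 — 2 2/3 stops stopped down (darker).
ISO: 2000 → 2500 → 3200 → 4000 → 5000 → 6400 → 8000 — 2 stops raised (brighter).
Net change so far: 2/3 stop darker. Offset with the shutter speed: 1/800 → 1/640 → 1/500.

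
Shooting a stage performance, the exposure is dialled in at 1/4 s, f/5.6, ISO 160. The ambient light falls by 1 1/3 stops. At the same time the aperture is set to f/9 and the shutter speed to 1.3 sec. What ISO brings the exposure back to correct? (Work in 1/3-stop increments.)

Scene light: 1 1/3 stops darker.
Aperture: f/5.6 → f/6.3 → f/7.1 → f/8 → f/9 — 1 1/3 stops stopped down (darker).
Shutter speed: 1/4 → 0.3 → 0.4 → 0.5 → 0.6 → 0.8 → 1 → 1.3 — 2 1/3 stops longer (brighter).
Net so far: 1/3 stop darker. ISO: 160 → 200.

ISO 200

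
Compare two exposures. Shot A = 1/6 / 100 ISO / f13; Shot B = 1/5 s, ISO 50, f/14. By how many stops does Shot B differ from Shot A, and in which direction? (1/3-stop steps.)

1 stop darker

Aperture: f/13 → f/14 — 1/3 stop narrower (darker).
Shutter speed: 1/6 → 1/5 — 1/3 stop longer (brighter).
ISO: 100 → 80 → 64 → 50 — 1 stop lower (darker).
Net: −1/3 +1/3 −1 = −1 stop.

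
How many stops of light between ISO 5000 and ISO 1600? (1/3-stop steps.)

5000 → 4000 → 3200 → 2500 → 2000 → 1600 — count the steps: 5 third-stops = 1 2/3 stops.

1 2/3 stops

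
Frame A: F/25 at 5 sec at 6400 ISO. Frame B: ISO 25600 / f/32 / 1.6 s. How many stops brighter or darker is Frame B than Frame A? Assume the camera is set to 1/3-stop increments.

Aperture: f/25 → f/29 → f/32 — 2/3 stop stopped down (darker).
Shutter speed: 5 → 4 → 3.2 → 2.5 → 2 → 1.6 — 1 2/3 stops shorter (darker).
ISO: 6400 → 8000 → 10000 → 12800 → 16000 → 20000 → 25600 — 2 stops higher (brighter).
Net: −2/3 −1 2/3 +2 = −1/3 stops.

1/3 stop darker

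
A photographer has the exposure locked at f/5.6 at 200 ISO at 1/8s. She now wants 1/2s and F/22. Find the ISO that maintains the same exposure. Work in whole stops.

ISO 800

Shutter speed: 1/8 → 1/4 → 1/2 — 2 stops longer (brighter).
Aperture: f/5.6 → f/8 → f/11 → f/16 → f/22 — 4 stops stopped down (darker).
Net change so far: 2 stops darker. Offset with the ISO: 200 → 400 → 800.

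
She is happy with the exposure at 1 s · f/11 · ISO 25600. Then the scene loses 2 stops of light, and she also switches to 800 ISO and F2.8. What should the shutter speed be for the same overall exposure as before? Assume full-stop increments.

Scene light: 2 stops darker.
ISO: 25600 → 12800 → 6400 → 3200 → 1600 → 800 — 5 stops dropped (darker).
Aperture: f/11 → f/8 → f/5.6 → f/4 → f/2.8 — 4 stops opened up (brighter).
Net so far: 3 stops darker. Shutter speed: 1 → 2 → 4 → 8.

8 s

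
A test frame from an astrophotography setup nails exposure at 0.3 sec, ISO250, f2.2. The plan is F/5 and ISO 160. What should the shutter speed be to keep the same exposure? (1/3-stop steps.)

Aperture: f/2.2 → f/2.5 → f/2.8 → f/3.2 → f/3.5 → f/4 → f/4.5 → f/5 — 2 1/3 stops narrower (darker).
ISO: 250 → 200 → 160 — 2/3 stop lower (darker).
Net change so far: 3 stops darker. Offset with the shutter speed: 0.3 → 0.4 → 0.5 → 0.6 → 0.8 → 1 → 1.3 → 1.6 → 2 → 2.5.

2.5 s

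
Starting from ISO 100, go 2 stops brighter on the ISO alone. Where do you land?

ISO: 100 → 200 → 400 — 2 stops raised (brighter).

ISO 400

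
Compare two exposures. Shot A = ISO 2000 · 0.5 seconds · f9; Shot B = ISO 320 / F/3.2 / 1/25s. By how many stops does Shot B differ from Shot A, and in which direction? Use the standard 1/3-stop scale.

3 1/3 stops darker

Aperture: f/9 → f/8 → f/7.1 → f/6.3 → f/5.6 → f/5 → f/4.5 → f/4 → f/3.5 → f/3.2 — 3 stops larger aperture (brighter).
Shutter speed: 0.5 → 0.4 → 0.3 → 1/4 → 1/5 → 1/6 → 1/8 → 1/10 → 1/13 → 1/15 → 1/20 → 1/25 — 3 2/3 stops shorter (darker).
ISO: 2000 → 1600 → 1250 → 1000 → 800 → 640 → 500 → 400 → 320 — 2 2/3 stops lower (darker).
Net: +3 −3 2/3 −2 2/3 = −3 1/3 stops.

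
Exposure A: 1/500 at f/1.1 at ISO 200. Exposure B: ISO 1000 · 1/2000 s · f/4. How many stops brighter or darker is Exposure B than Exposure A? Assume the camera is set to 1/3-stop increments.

Aperture: f/1.1 → f/1.2 → f/1.4 → f/1.6 → f/1.8 → f/2 → f/2.2 → f/2.5 → f/2.8 → f/3.2 → f/3.5 → f/4 — 3 2/3 stops stopped down (darker).
Shutter speed: 1/500 → 1/640 → 1/800 → 1/1000 → 1/1250 → 1/1600 → 1/2000 — 2 stops faster (darker).
ISO: 200 → 250 → 320 → 400 → 500 → 640 → 800 → 1000 — 2 1/3 stops higher (brighter).
Net: −3 2/3 −2 +2 1/3 = −3 1/3 stops.

3 1/3 stops darker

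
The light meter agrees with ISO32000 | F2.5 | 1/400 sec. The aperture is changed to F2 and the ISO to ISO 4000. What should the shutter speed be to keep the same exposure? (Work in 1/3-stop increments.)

Aperture: f/2.5 → f/2.2 → f/2 — 2/3 stop larger aperture (brighter).
ISO: 32000 → 25600 → 20000 → 16000 → 12800 → 10000 → 8000 → 6400 → 5000 → 4000 — 3 stops dropped (darker).
Net change so far: 2 1/3 stops darker. Offset with the shutter speed: 1/400 → 1/320 → 1/250 → 1/200 → 1/160 → 1/125 → 1/100 → 1/80.

1/80s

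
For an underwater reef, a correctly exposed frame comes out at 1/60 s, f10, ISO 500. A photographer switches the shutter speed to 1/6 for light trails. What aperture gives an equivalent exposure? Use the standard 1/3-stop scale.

Shutter speed: 1/60 → 1/50 → 1/40 → 1/30 → 1/25 → 1/20 → 1/15 → 1/13 → 1/10 → 1/8 → 1/6 — 3 1/3 stops longer (brighter).
Need 3 1/3 stops darker from the aperture: f/10 → f/11 → f/13 → f/14 → f/16 → f/18 → f/20 → f/22 → f/25 → f/29 → f/32.

f/32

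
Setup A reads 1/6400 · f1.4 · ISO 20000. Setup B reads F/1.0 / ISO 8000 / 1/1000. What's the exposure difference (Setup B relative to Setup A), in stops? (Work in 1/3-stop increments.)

2 1/3 stops brighter

Aperture: f/1.4 → f/1.2 → f/1.1 → f/1.0 — 1 stop wider (brighter).
Shutter speed: 1/6400 → 1/5000 → 1/4000 → 1/3200 → 1/2500 → 1/2000 → 1/1600 → 1/1250 → 1/1000 — 2 2/3 stops slower (brighter).
ISO: 20000 → 16000 → 12800 → 10000 → 8000 — 1 1/3 stops lower (darker).
Net: +1 +2 2/3 −1 1/3 = +2 1/3 stops.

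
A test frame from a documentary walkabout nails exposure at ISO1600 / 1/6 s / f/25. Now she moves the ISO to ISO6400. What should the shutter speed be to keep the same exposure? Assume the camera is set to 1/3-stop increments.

1/25s

ISO: 1600 → 2000 → 2500 → 3200 → 4000 → 5000 → 6400 — 2 stops higher (brighter).
Need 2 stops darker from the shutter speed: 1/6 → 1/8 → 1/10 → 1/13 → 1/15 → 1/20 → 1/25.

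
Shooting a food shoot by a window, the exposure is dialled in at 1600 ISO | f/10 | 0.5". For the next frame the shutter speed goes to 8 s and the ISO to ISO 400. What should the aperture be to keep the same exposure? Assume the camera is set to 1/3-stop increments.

Shutter speed: 0.5 → 0.6 → 0.8 → 1 → 1.3 → 1.6 → 2 → 2.5 → 3.2 → 4 → 5 → 6 → 8 — 4 stops slower (brighter).
ISO: 1600 → 1250 → 1000 → 800 → 640 → 500 → 400 — 2 stops lower (darker).
Net change so far: 2 stops brighter. Offset with the aperture: f/10 → f/11 → f/13 → f/14 → f/16 → f/18 → f/20.

f/20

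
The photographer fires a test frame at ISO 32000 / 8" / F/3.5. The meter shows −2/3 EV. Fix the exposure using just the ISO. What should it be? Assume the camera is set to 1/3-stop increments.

ISO 51200

Underexposed by 2/3 stop → need 2/3 stop brighter.
ISO: 32000 → 40000 → 51200.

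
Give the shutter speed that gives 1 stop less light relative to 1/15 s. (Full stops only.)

1/30s

Shutter speed: 1/15 → 1/30 — 1 stop shorter (darker).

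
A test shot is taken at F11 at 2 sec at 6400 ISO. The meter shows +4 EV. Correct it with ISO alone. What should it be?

ISO 400

Overexposed by 4 stops → need 4 stops darker.
ISO: 6400 → 3200 → 1600 → 800 → 400.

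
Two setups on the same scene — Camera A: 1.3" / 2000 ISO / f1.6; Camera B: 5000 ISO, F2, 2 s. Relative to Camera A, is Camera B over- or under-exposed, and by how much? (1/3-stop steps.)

1 1/3 stops brighter

Aperture: f/1.6 → f/1.8 → f/2 — 2/3 stop smaller aperture (darker).
Shutter speed: 1.3 → 1.6 → 2 — 2/3 stop slower (brighter).
ISO: 2000 → 2500 → 3200 → 4000 → 5000 — 1 1/3 stops higher (brighter).
Net: −2/3 +2/3 +1 1/3 = +1 1/3 stops.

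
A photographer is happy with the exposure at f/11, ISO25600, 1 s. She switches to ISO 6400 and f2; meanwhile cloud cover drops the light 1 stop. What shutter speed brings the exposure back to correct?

1/4s

Scene light: 1 stop darker.
ISO: 25600 → 12800 → 6400 — 2 stops lower (darker).
Aperture: f/11 → f/8 → f/5.6 → f/4 → f/2.8 → f/2 — 5 stops wider (brighter).
Net so far: 2 stops brighter. Shutter speed: 1 → 1/2 → 1/4.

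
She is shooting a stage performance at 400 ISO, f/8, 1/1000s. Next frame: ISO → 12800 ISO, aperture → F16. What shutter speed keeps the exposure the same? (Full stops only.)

ISO: 400 → 800 → 1600 → 3200 → 6400 → 12800 — 5 stops higher (brighter).
Aperture: f/8 → f/11 → f/16 — 2 stops smaller aperture (darker).
Net change so far: 3 stops brighter. Offset with the shutter speed: 1/1000 → 1/2000 → 1/4000 → 1/8000.

1/8000s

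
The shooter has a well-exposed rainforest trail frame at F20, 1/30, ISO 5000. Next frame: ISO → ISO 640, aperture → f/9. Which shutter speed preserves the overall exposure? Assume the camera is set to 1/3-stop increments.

1/20s

ISO: 5000 → 4000 → 3200 → 2500 → 2000 → 1600 → 1250 → 1000 → 800 → 640 — 3 stops lower (darker).
Aperture: f/20 → f/18 → f/16 → f/14 → f/13 → f/11 → f/10 → f/9 — 2 1/3 stops opened up (brighter).
Net change so far: 2/3 stop darker. Offset with the shutter speed: 1/30 → 1/25 → 1/20.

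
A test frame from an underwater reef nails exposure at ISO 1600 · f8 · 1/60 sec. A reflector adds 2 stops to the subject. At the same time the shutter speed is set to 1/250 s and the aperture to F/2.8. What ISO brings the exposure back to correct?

ISO 200

Scene light: 2 stops brighter.
Shutter speed: 1/60 → 1/125 → 1/250 — 2 stops faster (darker).
Aperture: f/8 → f/5.6 → f/4 → f/2.8 — 3 stops larger aperture (brighter).
Net so far: 3 stops brighter. ISO: 1600 → 800 → 400 → 200.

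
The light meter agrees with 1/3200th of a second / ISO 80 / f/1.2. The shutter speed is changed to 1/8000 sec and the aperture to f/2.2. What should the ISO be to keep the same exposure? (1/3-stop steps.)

ISO 640

Shutter speed: 1/3200 → 1/4000 → 1/5000 → 1/6400 → 1/8000 — 1 1/3 stops faster (darker).
Aperture: f/1.2 → f/1.4 → f/1.6 → f/1.8 → f/2 → f/2.2 — 1 2/3 stops narrower (darker).
Net change so far: 3 stops darker. Offset with the ISO: 80 → 100 → 125 → 160 → 200 → 250 → 320 → 400 → 500 → 640.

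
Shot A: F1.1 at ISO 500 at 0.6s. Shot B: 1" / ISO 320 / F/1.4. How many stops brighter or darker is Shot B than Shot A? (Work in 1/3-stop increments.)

Aperture: f/1.1 → f/1.2 → f/1.4 — 2/3 stop stopped down (darker).
Shutter speed: 0.6 → 0.8 → 1 — 2/3 stop longer (brighter).
ISO: 500 → 400 → 320 — 2/3 stop dropped (darker).
Net: −2/3 +2/3 −2/3 = −2/3 stops.

2/3 stop darker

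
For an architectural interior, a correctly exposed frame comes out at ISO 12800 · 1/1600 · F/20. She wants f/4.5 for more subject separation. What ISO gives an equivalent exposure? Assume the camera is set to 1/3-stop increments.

ISO 640

Aperture: f/20 → f/18 → f/16 → f/14 → f/13 → f/11 → f/10 → f/9 → f/8 → f/7.1 → f/6.3 → f/5.6 → f/5 → f/4.5 — 4 1/3 stops opened up (brighter).
Need 4 1/3 stops darker from the ISO: 12800 → 10000 → 8000 → 6400 → 5000 → 4000 → 3200 → 2500 → 2000 → 1600 → 1250 → 1000 → 800 → 640.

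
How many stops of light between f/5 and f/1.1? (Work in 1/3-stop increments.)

f/5 → f/4.5 → f/4 → f/3.5 → f/3.2 → f/2.8 → f/2.5 → f/2.2 → f/2 → f/1.8 → f/1.6 → f/1.4 → f/1.2 → f/1.1 — count the steps: 13 third-stops = 4 1/3 stops.

4 1/3 stops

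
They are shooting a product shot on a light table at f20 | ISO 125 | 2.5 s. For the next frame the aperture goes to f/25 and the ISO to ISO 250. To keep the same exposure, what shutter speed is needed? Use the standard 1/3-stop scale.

Aperture: f/20 → f/22 → f/25 — 2/3 stop stopped down (darker).
ISO: 125 → 160 → 200 → 250 — 1 stop raised (brighter).
Net change so far: 1/3 stop brighter. Offset with the shutter speed: 2.5 → 2.

2 s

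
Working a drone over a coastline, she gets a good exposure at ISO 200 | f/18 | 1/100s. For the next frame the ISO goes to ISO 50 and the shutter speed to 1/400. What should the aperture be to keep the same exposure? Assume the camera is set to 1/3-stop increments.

f/4.5

ISO: 200 → 160 → 125 → 100 → 80 → 64 → 50 — 2 stops lower (darker).
Shutter speed: 1/100 → 1/125 → 1/160 → 1/200 → 1/250 → 1/320 → 1/400 — 2 stops shorter (darker).
Net change so far: 4 stops darker. Offset with the aperture: f/18 → f/16 → f/14 → f/13 → f/11 → f/10 → f/9 → f/8 → f/7.1 → f/6.3 → f/5.6 → f/5 → f/4.5.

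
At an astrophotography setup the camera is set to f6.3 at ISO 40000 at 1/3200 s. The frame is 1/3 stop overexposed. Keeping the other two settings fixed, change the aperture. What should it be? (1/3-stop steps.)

Overexposed by 1/3 stop → need 1/3 stop darker.
Aperture: f/6.3 → f/7.1.

f/7.1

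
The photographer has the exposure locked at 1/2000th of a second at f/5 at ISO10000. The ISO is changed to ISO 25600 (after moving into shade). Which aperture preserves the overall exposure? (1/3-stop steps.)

ISO: 10000 → 12800 → 16000 → 20000 → 25600 — 1 1/3 stops raised (brighter).
Need 1 1/3 stops darker from the aperture: f/5 → f/5.6 → f/6.3 → f/7.1 → f/8.

f/8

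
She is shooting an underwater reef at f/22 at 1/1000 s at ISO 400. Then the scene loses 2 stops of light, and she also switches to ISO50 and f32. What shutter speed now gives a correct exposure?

Scene light: 2 stops darker.
ISO: 400 → 200 → 100 → 50 — 3 stops dropped (darker).
Aperture: f/22 → f/32 — 1 stop stopped down (darker).
Net so far: 6 stops darker. Shutter speed: 1/1000 → 1/500 → 1/250 → 1/125 → 1/60 → 1/30 → 1/15.

1/15s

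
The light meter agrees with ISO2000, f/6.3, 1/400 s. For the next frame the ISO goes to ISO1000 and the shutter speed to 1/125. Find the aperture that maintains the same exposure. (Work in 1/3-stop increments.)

f/8

ISO: 2000 → 1600 → 1250 → 1000 — 1 stop dropped (darker).
Shutter speed: 1/400 → 1/320 → 1/250 → 1/200 → 1/160 → 1/125 — 1 2/3 stops slower (brighter).
Net change so far: 2/3 stop brighter. Offset with the aperture: f/6.3 → f/7.1 → f/8.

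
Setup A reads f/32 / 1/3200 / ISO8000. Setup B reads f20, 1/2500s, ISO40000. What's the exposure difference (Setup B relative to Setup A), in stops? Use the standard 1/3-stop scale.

4 stops brighter

Aperture: f/32 → f/29 → f/25 → f/22 → f/20 — 1 1/3 stops larger aperture (brighter).
Shutter speed: 1/3200 → 1/2500 — 1/3 stop slower (brighter).
ISO: 8000 → 10000 → 12800 → 16000 → 20000 → 25600 → 32000 → 40000 — 2 1/3 stops raised (brighter).
Net: +1 1/3 +1/3 +2 1/3 = +4 stops.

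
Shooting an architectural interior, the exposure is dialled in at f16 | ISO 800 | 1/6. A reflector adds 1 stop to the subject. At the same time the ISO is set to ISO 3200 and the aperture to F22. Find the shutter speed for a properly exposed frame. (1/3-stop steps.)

Scene light: 1 stop brighter.
ISO: 800 → 1000 → 1250 → 1600 → 2000 → 2500 → 3200 — 2 stops higher (brighter).
Aperture: f/16 → f/18 → f/20 → f/22 — 1 stop stopped down (darker).
Net so far: 2 stops brighter. Shutter speed: 1/6 → 1/8 → 1/10 → 1/13 → 1/15 → 1/20 → 1/25.

1/25s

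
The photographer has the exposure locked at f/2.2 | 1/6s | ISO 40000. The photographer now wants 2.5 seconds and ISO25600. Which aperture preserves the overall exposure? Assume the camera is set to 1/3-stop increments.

f/7.1

Shutter speed: 1/6 → 1/5 → 1/4 → 0.3 → 0.4 → 0.5 → 0.6 → 0.8 → 1 → 1.3 → 1.6 → 2 → 2.5 — 4 stops longer (brighter).
ISO: 40000 → 32000 → 25600 — 2/3 stop dropped (darker).
Net change so far: 3 1/3 stops brighter. Offset with the aperture: f/2.2 → f/2.5 → f/2.8 → f/3.2 → f/3.5 → f/4 → f/4.5 → f/5 → f/5.6 → f/6.3 → f/7.1.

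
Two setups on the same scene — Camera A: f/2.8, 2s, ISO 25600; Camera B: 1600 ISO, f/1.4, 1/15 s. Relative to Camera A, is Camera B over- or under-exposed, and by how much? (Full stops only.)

Aperture: f/2.8 → f/2 → f/1.4 — 2 stops opened up (brighter).
Shutter speed: 2 → 1 → 1/2 → 1/4 → 1/8 → 1/15 — 5 stops shorter (darker).
ISO: 25600 → 12800 → 6400 → 3200 → 1600 — 4 stops lower (darker).
Net: +2 −5 −4 = −7 stops.

7 stops darker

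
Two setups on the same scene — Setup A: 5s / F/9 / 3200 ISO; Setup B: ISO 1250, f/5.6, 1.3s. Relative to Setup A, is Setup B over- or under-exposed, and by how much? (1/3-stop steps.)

2 stops darker

Aperture: f/9 → f/8 → f/7.1 → f/6.3 → f/5.6 — 1 1/3 stops wider (brighter).
Shutter speed: 5 → 4 → 3.2 → 2.5 → 2 → 1.6 → 1.3 — 2 stops faster (darker).
ISO: 3200 → 2500 → 2000 → 1600 → 1250 — 1 1/3 stops dropped (darker).
Net: +1 1/3 −2 −1 1/3 = −2 stops.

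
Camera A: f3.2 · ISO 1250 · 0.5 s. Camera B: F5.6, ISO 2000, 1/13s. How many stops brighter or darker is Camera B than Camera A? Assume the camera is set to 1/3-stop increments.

Aperture: f/3.2 → f/3.5 → f/4 → f/4.5 → f/5 → f/5.6 — 1 2/3 stops smaller aperture (darker).
Shutter speed: 0.5 → 0.4 → 0.3 → 1/4 → 1/5 → 1/6 → 1/8 → 1/10 → 1/13 — 2 2/3 stops shorter (darker).
ISO: 1250 → 1600 → 2000 — 2/3 stop raised (brighter).
Net: −1 2/3 −2 2/3 +2/3 = −3 2/3 stops.

3 2/3 stops darker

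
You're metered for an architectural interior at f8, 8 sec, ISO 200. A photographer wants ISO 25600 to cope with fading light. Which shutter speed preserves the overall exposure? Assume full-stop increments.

ISO: 200 → 400 → 800 → 1600 → 3200 → 6400 → 12800 → 25600 — 7 stops higher (brighter).
Need 7 stops darker from the shutter speed: 8 → 4 → 2 → 1 → 1/2 → 1/4 → 1/8 → 1/15.

1/15s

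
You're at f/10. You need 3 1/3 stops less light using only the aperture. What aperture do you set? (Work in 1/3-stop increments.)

f/32

Aperture: f/10 → f/11 → f/13 → f/14 → f/16 → f/18 → f/20 → f/22 → f/25 → f/29 → f/32 — 3 1/3 stops stopped down (darker).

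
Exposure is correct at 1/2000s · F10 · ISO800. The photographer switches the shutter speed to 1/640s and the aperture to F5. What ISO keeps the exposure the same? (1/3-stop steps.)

ISO 64

Shutter speed: 1/2000 → 1/1600 → 1/1250 → 1/1000 → 1/800 → 1/640 — 1 2/3 stops slower (brighter).
Aperture: f/10 → f/9 → f/8 → f/7.1 → f/6.3 → f/5.6 → f/5 — 2 stops wider (brighter).
Net change so far: 3 2/3 stops brighter. Offset with the ISO: 800 → 640 → 500 → 400 → 320 → 250 → 200 → 160 → 125 → 100 → 80 → 64.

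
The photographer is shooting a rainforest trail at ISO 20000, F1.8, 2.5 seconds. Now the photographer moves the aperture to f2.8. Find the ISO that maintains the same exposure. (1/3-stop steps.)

ISO 51200

Aperture: f/1.8 → f/2 → f/2.2 → f/2.5 → f/2.8 — 1 1/3 stops stopped down (darker).
Need 1 1/3 stops brighter from the ISO: 20000 → 25600 → 32000 → 40000 → 51200.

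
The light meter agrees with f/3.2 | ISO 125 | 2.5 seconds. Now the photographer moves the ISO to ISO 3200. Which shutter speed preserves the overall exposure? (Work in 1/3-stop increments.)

1/10s

ISO: 125 → 160 → 200 → 250 → 320 → 400 → 500 → 640 → 800 → 1000 → 1250 → 1600 → 2000 → 2500 → 3200 — 4 2/3 stops raised (brighter).
Need 4 2/3 stops darker from the shutter speed: 2.5 → 2 → 1.6 → 1.3 → 1 → 0.8 → 0.6 → 0.5 → 0.4 → 0.3 → 1/4 → 1/5 → 1/6 → 1/8 → 1/10.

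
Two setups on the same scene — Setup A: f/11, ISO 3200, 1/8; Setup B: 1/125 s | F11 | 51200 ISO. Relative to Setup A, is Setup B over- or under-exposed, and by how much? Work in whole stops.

same exposure (0 stops)

Aperture: unchanged.
Shutter speed: 1/8 → 1/15 → 1/30 → 1/60 → 1/125 — 4 stops faster (darker).
ISO: 3200 → 6400 → 12800 → 25600 → 51200 — 4 stops raised (brighter).
Net: −4 +4 = 0 stops.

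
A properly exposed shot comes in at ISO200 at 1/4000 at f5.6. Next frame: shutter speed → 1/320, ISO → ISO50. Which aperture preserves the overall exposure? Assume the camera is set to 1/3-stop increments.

f/10

Shutter speed: 1/4000 → 1/3200 → 1/2500 → 1/2000 → 1/1600 → 1/1250 → 1/1000 → 1/800 → 1/640 → 1/500 → 1/400 → 1/320 — 3 2/3 stops longer (brighter).
ISO: 200 → 160 → 125 → 100 → 80 → 64 → 50 — 2 stops lower (darker).
Net change so far: 1 2/3 stops brighter. Offset with the aperture: f/5.6 → f/6.3 → f/7.1 → f/8 → f/9 → f/10.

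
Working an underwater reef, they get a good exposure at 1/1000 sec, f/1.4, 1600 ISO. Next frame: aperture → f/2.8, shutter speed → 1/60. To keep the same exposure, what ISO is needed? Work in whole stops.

ISO 400

Aperture: f/1.4 → f/2 → f/2.8 — 2 stops narrower (darker).
Shutter speed: 1/1000 → 1/500 → 1/250 → 1/125 → 1/60 — 4 stops slower (brighter).
Net change so far: 2 stops brighter. Offset with the ISO: 1600 → 800 → 400.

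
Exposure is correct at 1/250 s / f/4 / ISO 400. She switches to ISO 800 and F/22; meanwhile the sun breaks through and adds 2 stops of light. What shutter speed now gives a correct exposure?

Scene light: 2 stops brighter.
ISO: 400 → 800 — 1 stop raised (brighter).
Aperture: f/4 → f/5.6 → f/8 → f/11 → f/16 → f/22 — 5 stops stopped down (darker).
Net so far: 2 stops darker. Shutter speed: 1/250 → 1/125 → 1/60.

1/60s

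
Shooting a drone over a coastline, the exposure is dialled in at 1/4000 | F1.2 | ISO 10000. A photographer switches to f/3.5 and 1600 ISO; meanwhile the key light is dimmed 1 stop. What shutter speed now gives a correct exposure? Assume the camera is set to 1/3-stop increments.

1/40s

Scene light: 1 stop darker.
Aperture: f/1.2 → f/1.4 → f/1.6 → f/1.8 → f/2 → f/2.2 → f/2.5 → f/2.8 → f/3.2 → f/3.5 — 3 stops smaller aperture (darker).
ISO: 10000 → 8000 → 6400 → 5000 → 4000 → 3200 → 2500 → 2000 → 1600 — 2 2/3 stops dropped (darker).
Net so far: 6 2/3 stops darker. Shutter speed: 1/4000 → 1/3200 → 1/2500 → 1/2000 → 1/1600 → 1/1250 → 1/1000 → 1/800 → 1/640 → 1/500 → 1/400 → 1/320 → 1/250 → 1/200 → 1/160 → 1/125 → 1/100 → 1/80 → 1/60 → 1/50 → 1/40.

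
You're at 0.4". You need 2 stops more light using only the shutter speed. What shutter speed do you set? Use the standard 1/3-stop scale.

1.6 s

Shutter speed: 0.4 → 0.5 → 0.6 → 0.8 → 1 → 1.3 → 1.6 — 2 stops slower (brighter).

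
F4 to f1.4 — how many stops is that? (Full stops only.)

f/4 → f/2.8 → f/2 → f/1.4 — count the steps: 3 stops.

3 stops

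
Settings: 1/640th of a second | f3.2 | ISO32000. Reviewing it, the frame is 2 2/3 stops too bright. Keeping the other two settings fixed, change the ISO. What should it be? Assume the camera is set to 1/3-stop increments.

ISO 5000

Overexposed by 2 2/3 stops → need 2 2/3 stops darker.
ISO: 32000 → 25600 → 20000 → 16000 → 12800 → 10000 → 8000 → 6400 → 5000.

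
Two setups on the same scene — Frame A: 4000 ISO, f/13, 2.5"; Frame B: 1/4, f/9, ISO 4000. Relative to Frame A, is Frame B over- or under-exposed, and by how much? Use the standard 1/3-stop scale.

Aperture: f/13 → f/11 → f/10 → f/9 — 1 stop wider (brighter).
Shutter speed: 2.5 → 2 → 1.6 → 1.3 → 1 → 0.8 → 0.6 → 0.5 → 0.4 → 0.3 → 1/4 — 3 1/3 stops shorter (darker).
ISO: unchanged.
Net: +1 −3 1/3 = −2 1/3 stops.

2 1/3 stops darker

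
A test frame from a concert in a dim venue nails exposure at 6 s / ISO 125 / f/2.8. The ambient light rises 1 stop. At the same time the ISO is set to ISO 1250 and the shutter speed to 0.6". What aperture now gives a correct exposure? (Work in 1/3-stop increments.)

f/4

Scene light: 1 stop brighter.
ISO: 125 → 160 → 200 → 250 → 320 → 400 → 500 → 640 → 800 → 1000 → 1250 — 3 1/3 stops higher (brighter).
Shutter speed: 6 → 5 → 4 → 3.2 → 2.5 → 2 → 1.6 → 1.3 → 1 → 0.8 → 0.6 — 3 1/3 stops faster (darker).
Net so far: 1 stop brighter. Aperture: f/2.8 → f/3.2 → f/3.5 → f/4.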